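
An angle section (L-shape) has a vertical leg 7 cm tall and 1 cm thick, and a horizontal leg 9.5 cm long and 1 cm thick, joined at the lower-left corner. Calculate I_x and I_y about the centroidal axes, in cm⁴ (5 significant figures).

I_x ≈ 63.840 cm⁴, I_y ≈ 138.37 cm⁴

Break the section into simple shapes (no overlaps), measuring from the bottom-left corner of the bounding box.
Vertical leg: 1 × 7, A = 7 cm², y = 3.5 cm, Ī = 28.58333 cm⁴.
Horizontal leg (remainder): 8.5 × 1, A = 8.5 cm², y = 0.5 cm, Ī = 0.7083333 cm⁴.
Centroid: ȳ = ΣA·y / ΣA = 1.854839 cm.
Transfer each piece to the centroidal x-axis using Ī + A·d² with d = y − 1.854839:
  vertical leg: d = 1.645161 cm → contributes +47.52922 cm⁴
  horizontal leg (remainder): d = -1.354839 cm → contributes +16.31083 cm⁴
Total I = 63.84005 cm⁴.
For the y-axis: x̄ = 3.104839 cm.
Repeating about the centroidal y-axis gives I_y = 138.3713 cm⁴.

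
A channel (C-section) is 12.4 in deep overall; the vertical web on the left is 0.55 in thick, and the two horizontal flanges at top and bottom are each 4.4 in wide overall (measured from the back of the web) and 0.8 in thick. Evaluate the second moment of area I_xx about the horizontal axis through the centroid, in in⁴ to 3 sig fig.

Treat the section as a set of non-overlapping primitives; coordinates are from the bounding-box lower-left.
Web: 0.55 × 12.4, A = 6.82 in², y = 6.2 in, Ī = 87.387 in⁴.
Top flange (beyond web): 3.85 × 0.8, A = 3.08 in², y = 12 in, Ī = 0.16427 in⁴.
Bottom flange (beyond web): 3.85 × 0.8, A = 3.08 in², y = 0.4 in, Ī = 0.16427 in⁴.
By symmetry the centroid is at mid-height, ȳ = 6.2 in.
Transfer each piece to the horizontal axis through the centroid using Ī + A·d² with d = y − 6.2:
  web: d = 0 in → contributes +87.387 in⁴
  top flange (beyond web): d = 5.8 in → contributes +103.78 in⁴
  bottom flange (beyond web): d = -5.8 in → contributes +103.78 in⁴
Total I = 294.94 in⁴.

I_xx ≈ 295 in⁴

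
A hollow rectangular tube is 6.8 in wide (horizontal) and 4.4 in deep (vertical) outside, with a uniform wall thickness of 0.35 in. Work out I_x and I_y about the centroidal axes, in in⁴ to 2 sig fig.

I_x ≈ 23 in⁴, I_y ≈ 45 in⁴

Decompose the section into non-overlapping parts with the origin at the bottom-left of its bounding rectangle.
Outer rectangle: 6.8 × 4.4, A = 29.92 in², y = 2.2 in, Ī = 48.27 in⁴.
Inner void (subtracted): 6.1 × 3.7, A = 22.57 in², y = 2.2 in, Ī = 25.75 in⁴.
By symmetry the centroid is at mid-height, ȳ = 2.2 in.
All pieces are centred on the centroidal x-axis, so I = ΣĪ (holes subtracted) = 22.52 in⁴.
Repeating about the centroidal y-axis gives I_y = 45.31 in⁴.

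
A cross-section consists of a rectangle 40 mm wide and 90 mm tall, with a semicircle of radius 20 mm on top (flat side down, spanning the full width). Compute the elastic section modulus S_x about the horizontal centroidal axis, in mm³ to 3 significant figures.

Break the section into simple shapes (no overlaps), measuring from the bottom-left corner of the bounding box.
Rectangular body: 40 × 90, A = 3 600 mm², y = 45 mm, Ī = 2 430 000 mm⁴.
Semicircular cap: semicircle r = 20, A = 628.32 mm², y = 98.488 mm, Ī = 17 561 mm⁴.
Centroid: ȳ = ΣA·y / ΣA = 52.948 mm.
Transfer each piece to the horizontal centroidal axis using Ī + A·d² with d = y − 52.948:
  rectangular body: d = -7.9482 mm → contributes +2 657 428 mm⁴
  semicircular cap: d = 45.54 mm → contributes +1 320 627 mm⁴
Total I = 3 978 055 mm⁴.
Extreme fibre distance c = 57.052 mm; S = I/c = 69 727 mm³.

S_x ≈ 6.97 × 10⁴ mm³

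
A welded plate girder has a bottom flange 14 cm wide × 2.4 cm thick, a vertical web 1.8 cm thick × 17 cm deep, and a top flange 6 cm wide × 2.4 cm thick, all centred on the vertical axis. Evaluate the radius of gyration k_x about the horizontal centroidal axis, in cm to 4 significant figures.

k_x ≈ 7.843 cm

Decompose the section into non-overlapping parts with the origin at the bottom-left of its bounding rectangle.
Bottom plate: 14 × 2.4, A = 33.6 cm², y = 1.2 cm, Ī = 16.128 cm⁴.
Web plate: 1.8 × 17, A = 30.6 cm², y = 10.9 cm, Ī = 736.95 cm⁴.
Top plate: 6 × 2.4, A = 14.4 cm², y = 20.6 cm, Ī = 6.912 cm⁴.
Centroid: ȳ = ΣA·y / ΣA = 8.53053 cm.
Transfer each piece to the horizontal centroidal axis using Ī + A·d² with d = y − 8.53053:
  bottom plate: d = -7.33053 cm → contributes +1821.68 cm⁴
  web plate: d = 2.36947 cm → contributes +908.75 cm⁴
  top plate: d = 12.0695 cm → contributes +2104.59 cm⁴
Total I = 4835.02 cm⁴.
Radius of gyration: k = √(I/A) = √(4835.02 / 78.6) = 7.8431 cm.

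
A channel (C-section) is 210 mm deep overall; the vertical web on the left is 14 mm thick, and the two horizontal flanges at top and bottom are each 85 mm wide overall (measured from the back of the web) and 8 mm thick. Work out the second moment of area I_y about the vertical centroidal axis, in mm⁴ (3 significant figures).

I_y ≈ 2.01 × 10⁶ mm⁴

Break the section into simple shapes (no overlaps), measuring from the bottom-left corner of the bounding box.
Web: 14 × 210, A = 2 940 mm², x = 7 mm, Ī = 48 020 mm⁴.
Top flange (beyond web): 71 × 8, A = 568 mm², x = 49.5 mm, Ī = 238 607 mm⁴.
Bottom flange (beyond web): 71 × 8, A = 568 mm², x = 49.5 mm, Ī = 238 607 mm⁴.
Centroid: x̄ = ΣA·x / ΣA = 18.845 mm.
Transfer each piece to the vertical centroidal axis using Ī + A·d² with d = x − 18.845:
  web: d = -11.845 mm → contributes +460 510 mm⁴
  top flange (beyond web): d = 30.655 mm → contributes +772 375 mm⁴
  bottom flange (beyond web): d = 30.655 mm → contributes +772 375 mm⁴
Total I = 2 005 261 mm⁴.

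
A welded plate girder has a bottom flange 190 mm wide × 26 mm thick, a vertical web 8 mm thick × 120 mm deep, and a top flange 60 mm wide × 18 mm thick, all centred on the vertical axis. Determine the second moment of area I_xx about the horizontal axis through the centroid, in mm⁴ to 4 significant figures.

Break the section into simple shapes (no overlaps), measuring from the bottom-left corner of the bounding box.
Bottom plate: 190 × 26, A = 4 940 mm², y = 13 mm, Ī = 278 287 mm⁴.
Web plate: 8 × 120, A = 960 mm², y = 86 mm, Ī = 1 152 000 mm⁴.
Top plate: 60 × 18, A = 1 080 mm², y = 155 mm, Ī = 29 160 mm⁴.
Centroid: ȳ = ΣA·y / ΣA = 45.0115 mm.
Transfer each piece to the horizontal axis through the centroid using Ī + A·d² with d = y − 45.0115:
  bottom plate: d = -32.0115 mm → contributes +5 340 471 mm⁴
  web plate: d = 40.9885 mm → contributes +2 764 858 mm⁴
  top plate: d = 109.989 mm → contributes +13 094 437 mm⁴
Total I = 21 199 766 mm⁴.

I_xx ≈ 2.120 × 10⁷ mm⁴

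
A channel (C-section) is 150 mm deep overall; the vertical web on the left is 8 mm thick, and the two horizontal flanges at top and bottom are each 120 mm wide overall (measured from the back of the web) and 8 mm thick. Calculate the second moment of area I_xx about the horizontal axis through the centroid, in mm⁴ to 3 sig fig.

Decompose the section into non-overlapping parts with the origin at the bottom-left of its bounding rectangle.
Web: 8 × 150, A = 1 200 mm², y = 75 mm, Ī = 2 250 000 mm⁴.
Top flange (beyond web): 112 × 8, A = 896 mm², y = 146 mm, Ī = 4778.7 mm⁴.
Bottom flange (beyond web): 112 × 8, A = 896 mm², y = 4 mm, Ī = 4778.7 mm⁴.
By symmetry the centroid is at mid-height, ȳ = 75 mm.
Transfer each piece to the horizontal axis through the centroid using Ī + A·d² with d = y − 75:
  web: d = 0 mm → contributes +2 250 000 mm⁴
  top flange (beyond web): d = 71 mm → contributes +4 521 515 mm⁴
  bottom flange (beyond web): d = -71 mm → contributes +4 521 515 mm⁴
Total I = 11 293 029 mm⁴.

I_xx ≈ 1.13 × 10⁷ mm⁴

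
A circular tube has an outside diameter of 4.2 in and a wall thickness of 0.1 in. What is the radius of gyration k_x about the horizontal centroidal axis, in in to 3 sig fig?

k_x ≈ 1.45 in

Break the section into simple shapes (no overlaps), measuring from the bottom-left corner of the bounding box.
Outer circle: ⌀4.2, A = 13.854 in², y = 2.1 in, Ī = 15.275 in⁴.
Bore (subtracted): ⌀4, A = 12.566 in², y = 2.1 in, Ī = 12.566 in⁴.
By symmetry the centroid is at mid-height, ȳ = 2.1 in.
All pieces are centred on the horizontal centroidal axis, so I = ΣĪ (holes subtracted) = 2.7081 in⁴.
Radius of gyration: k = √(I/A) = √(2.7081 / 1.2881) = 1.45 in.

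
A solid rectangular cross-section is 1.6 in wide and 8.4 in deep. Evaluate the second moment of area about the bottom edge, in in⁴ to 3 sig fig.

I_base ≈ 316 in⁴

The section: 1.6 × 8.4, A = 13.44 in², y = 4.2 in, Ī = 79.027 in⁴.
Transfer it to the bottom edge using Ī + A·d² with d = y − 0:
  the section: d = 4.2 in → contributes +316.11 in⁴
Total I = 316.11 in⁴.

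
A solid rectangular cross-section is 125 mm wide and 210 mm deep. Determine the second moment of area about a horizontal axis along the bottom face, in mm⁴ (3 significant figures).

The section: 125 × 210, A = 26 250 mm², y = 105 mm, Ī = 96 468 750 mm⁴.
Transfer it to a horizontal axis along the bottom face using Ī + A·d² with d = y − 0:
  the section: d = 105 mm → contributes +385 875 000 mm⁴
Total I = 385 875 000 mm⁴.

I_base ≈ 3.86 × 10⁸ mm⁴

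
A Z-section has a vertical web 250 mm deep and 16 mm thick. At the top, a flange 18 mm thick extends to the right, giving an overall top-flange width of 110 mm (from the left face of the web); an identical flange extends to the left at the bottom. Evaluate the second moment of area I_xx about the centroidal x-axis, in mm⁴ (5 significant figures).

I_xx ≈ 6.6460 × 10⁷ mm⁴

Treat the section as a set of non-overlapping primitives; coordinates are from the bounding-box lower-left.
Web: 16 × 250, A = 4 000 mm², y = 125 mm, Ī = 20 833 333 mm⁴.
Top flange (beyond web): 94 × 18, A = 1 692 mm², y = 241 mm, Ī = 45 684 mm⁴.
Bottom flange (beyond web): 94 × 18, A = 1 692 mm², y = 9 mm, Ī = 45 684 mm⁴.
Centroid: ȳ = ΣA·y / ΣA = 125 mm.
Transfer each piece to the centroidal x-axis using Ī + A·d² with d = y − 125:
  web: d = 0 mm → contributes +20 833 333 mm⁴
  top flange (beyond web): d = 116 mm → contributes +22 813 236 mm⁴
  bottom flange (beyond web): d = -116 mm → contributes +22 813 236 mm⁴
Total I = 66 459 805 mm⁴.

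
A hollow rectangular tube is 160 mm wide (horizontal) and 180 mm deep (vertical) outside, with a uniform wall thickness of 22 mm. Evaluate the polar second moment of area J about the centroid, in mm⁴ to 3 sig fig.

Break the section into simple shapes (no overlaps), measuring from the bottom-left corner of the bounding box.
Outer rectangle: 160 × 180, A = 28 800 mm², y = 90 mm, Ī = 77 760 000 mm⁴.
Inner void (subtracted): 116 × 136, A = 15 776 mm², y = 90 mm, Ī = 24 316 075 mm⁴.
By symmetry the centroid is at mid-height, ȳ = 90 mm.
All pieces are centred on the centroidal x-axis, so I = ΣĪ (holes subtracted) = 53 443 925 mm⁴.
Repeating about the centroidal y-axis gives I_y = 43 749 845 mm⁴.
Polar second moment: J = I_x + I_y = 97 193 771 mm⁴.

J ≈ 9.72 × 10⁷ mm⁴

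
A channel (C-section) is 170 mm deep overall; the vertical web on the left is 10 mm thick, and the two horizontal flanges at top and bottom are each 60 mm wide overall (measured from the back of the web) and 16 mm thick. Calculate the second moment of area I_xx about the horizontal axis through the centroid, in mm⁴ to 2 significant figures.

Break the section into simple shapes (no overlaps), measuring from the bottom-left corner of the bounding box.
Web: 10 × 170, A = 1 700 mm², y = 85 mm, Ī = 4 094 167 mm⁴.
Top flange (beyond web): 50 × 16, A = 800 mm², y = 162 mm, Ī = 17 067 mm⁴.
Bottom flange (beyond web): 50 × 16, A = 800 mm², y = 8 mm, Ī = 17 067 mm⁴.
By symmetry the centroid is at mid-height, ȳ = 85 mm.
Transfer each piece to the horizontal axis through the centroid using Ī + A·d² with d = y − 85:
  web: d = 0 mm → contributes +4 094 167 mm⁴
  top flange (beyond web): d = 77 mm → contributes +4 760 267 mm⁴
  bottom flange (beyond web): d = -77 mm → contributes +4 760 267 mm⁴
Total I = 13 614 700 mm⁴.

I_xx ≈ 1.4 × 10⁷ mm⁴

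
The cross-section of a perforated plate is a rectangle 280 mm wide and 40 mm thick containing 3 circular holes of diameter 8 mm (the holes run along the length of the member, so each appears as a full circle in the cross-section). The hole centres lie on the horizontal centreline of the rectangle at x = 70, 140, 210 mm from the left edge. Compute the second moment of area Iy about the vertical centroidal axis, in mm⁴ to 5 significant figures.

Split into non-overlapping primitives; take the origin at the lower-left of the bounding box.
Plate: 280 × 40, A = 11 200 mm², x = 140 mm, Ī = 73 173 333 mm⁴.
Hole 1 (subtracted): ⌀8, A = 50.26548 mm², x = 70 mm, Ī = 201.0619 mm⁴.
Hole 2 (subtracted): ⌀8, A = 50.26548 mm², x = 140 mm, Ī = 201.0619 mm⁴.
Hole 3 (subtracted): ⌀8, A = 50.26548 mm², x = 210 mm, Ī = 201.0619 mm⁴.
By symmetry the centroid is at mid-width, x̄ = 140 mm.
Transfer each piece to the vertical centroidal axis using Ī + A·d² with d = x − 140:
  plate: d = 0 mm → contributes +73 173 333 mm⁴
  hole 1: d = -70 mm → contributes −246501.9 mm⁴
  hole 2: d = 0 mm → contributes −201.0619 mm⁴
  hole 3: d = 70 mm → contributes −246501.9 mm⁴
Total I = 72 680 128 mm⁴.

Iy ≈ 7.2680 × 10⁷ mm⁴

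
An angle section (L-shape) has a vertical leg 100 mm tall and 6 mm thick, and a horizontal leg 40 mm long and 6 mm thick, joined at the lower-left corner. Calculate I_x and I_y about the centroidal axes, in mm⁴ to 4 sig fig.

Decompose the section into non-overlapping parts with the origin at the bottom-left of its bounding rectangle.
Vertical leg: 6 × 100, A = 600 mm², y = 50 mm, Ī = 500 000 mm⁴.
Horizontal leg (remainder): 34 × 6, A = 204 mm², y = 3 mm, Ī = 612 mm⁴.
Centroid: ȳ = ΣA·y / ΣA = 38.0746 mm.
Transfer each piece to the centroidal x-axis using Ī + A·d² with d = y − 38.0746:
  vertical leg: d = 11.9254 mm → contributes +585 329 mm⁴
  horizontal leg (remainder): d = -35.0746 mm → contributes +251 579 mm⁴
Total I = 836 908 mm⁴.
For the y-axis: x̄ = 8.07463 mm.
Repeating about the centroidal y-axis gives I_y = 82347.5 mm⁴.

I_x ≈ 8.369 × 10⁵ mm⁴, I_y ≈ 8.235 × 10⁴ mm⁴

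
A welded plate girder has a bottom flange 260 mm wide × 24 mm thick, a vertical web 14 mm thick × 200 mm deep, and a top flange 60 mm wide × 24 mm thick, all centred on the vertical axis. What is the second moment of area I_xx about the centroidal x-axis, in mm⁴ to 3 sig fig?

I_xx ≈ 7.85 × 10⁷ mm⁴

Split into non-overlapping primitives; take the origin at the lower-left of the bounding box.
Bottom plate: 260 × 24, A = 6 240 mm², y = 12 mm, Ī = 299 520 mm⁴.
Web plate: 14 × 200, A = 2 800 mm², y = 124 mm, Ī = 9 333 333 mm⁴.
Top plate: 60 × 24, A = 1 440 mm², y = 236 mm, Ī = 69 120 mm⁴.
Centroid: ȳ = ΣA·y / ΣA = 72.702 mm.
Transfer each piece to the centroidal x-axis using Ī + A·d² with d = y − 72.702:
  bottom plate: d = -60.702 mm → contributes +23 292 472 mm⁴
  web plate: d = 51.298 mm → contributes +16 701 407 mm⁴
  top plate: d = 163.3 mm → contributes +38 468 365 mm⁴
Total I = 78 462 244 mm⁴.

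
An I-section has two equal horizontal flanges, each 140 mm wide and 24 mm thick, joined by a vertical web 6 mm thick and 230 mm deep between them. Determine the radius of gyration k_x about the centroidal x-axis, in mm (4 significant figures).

Treat the section as a set of non-overlapping primitives; coordinates are from the bounding-box lower-left.
Bottom flange: 140 × 24, A = 3 360 mm², y = 12 mm, Ī = 161 280 mm⁴.
Web: 6 × 230, A = 1 380 mm², y = 139 mm, Ī = 6 083 500 mm⁴.
Top flange: 140 × 24, A = 3 360 mm², y = 266 mm, Ī = 161 280 mm⁴.
By symmetry the centroid is at mid-height, ȳ = 139 mm.
Transfer each piece to the centroidal x-axis using Ī + A·d² with d = y − 139:
  bottom flange: d = -127 mm → contributes +54 354 720 mm⁴
  web: d = 0 mm → contributes +6 083 500 mm⁴
  top flange: d = 127 mm → contributes +54 354 720 mm⁴
Total I = 114 792 940 mm⁴.
Radius of gyration: k = √(I/A) = √(114 792 940 / 8 100) = 119.046 mm.

k_x ≈ 119.0 mm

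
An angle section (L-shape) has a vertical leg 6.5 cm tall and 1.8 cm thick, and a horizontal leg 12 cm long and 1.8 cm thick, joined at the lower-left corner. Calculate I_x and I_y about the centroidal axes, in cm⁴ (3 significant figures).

I_x ≈ 85.6 cm⁴, I_y ≈ 420 cm⁴

Decompose the section into non-overlapping parts with the origin at the bottom-left of its bounding rectangle.
Vertical leg: 1.8 × 6.5, A = 11.7 cm², y = 3.25 cm, Ī = 41.194 cm⁴.
Horizontal leg (remainder): 10.2 × 1.8, A = 18.36 cm², y = 0.9 cm, Ī = 4.9572 cm⁴.
Centroid: ȳ = ΣA·y / ΣA = 1.8147 cm.
Transfer each piece to the centroidal x-axis using Ī + A·d² with d = y − 1.8147:
  vertical leg: d = 1.4353 cm → contributes +65.298 cm⁴
  horizontal leg (remainder): d = -0.91467 cm → contributes +20.318 cm⁴
Total I = 85.615 cm⁴.
For the y-axis: x̄ = 4.5647 cm.
Repeating about the centroidal y-axis gives I_y = 419.6 cm⁴.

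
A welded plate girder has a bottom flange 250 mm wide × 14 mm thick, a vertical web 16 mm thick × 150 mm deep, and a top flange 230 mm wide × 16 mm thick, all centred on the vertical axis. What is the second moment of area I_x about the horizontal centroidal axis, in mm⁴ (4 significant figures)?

I_x ≈ 5.349 × 10⁷ mm⁴

Decompose the section into non-overlapping parts with the origin at the bottom-left of its bounding rectangle.
Bottom plate: 250 × 14, A = 3 500 mm², y = 7 mm, Ī = 57166.7 mm⁴.
Web plate: 16 × 150, A = 2 400 mm², y = 89 mm, Ī = 4 500 000 mm⁴.
Top plate: 230 × 16, A = 3 680 mm², y = 172 mm, Ī = 78506.7 mm⁴.
Centroid: ȳ = ΣA·y / ΣA = 90.9248 mm.
Transfer each piece to the horizontal centroidal axis using Ī + A·d² with d = y − 90.9248:
  bottom plate: d = -83.9248 mm → contributes +24 708 994 mm⁴
  web plate: d = -1.92484 mm → contributes +4 508 892 mm⁴
  top plate: d = 81.0752 mm → contributes +24 267 813 mm⁴
Total I = 53 485 699 mm⁴.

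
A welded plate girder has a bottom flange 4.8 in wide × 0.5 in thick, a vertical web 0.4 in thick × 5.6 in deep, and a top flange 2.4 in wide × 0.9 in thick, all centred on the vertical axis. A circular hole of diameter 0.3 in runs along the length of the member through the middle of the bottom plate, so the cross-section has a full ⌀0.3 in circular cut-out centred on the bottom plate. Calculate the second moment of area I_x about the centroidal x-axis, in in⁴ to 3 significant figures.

I_x ≈ 50.5 in⁴

Split into non-overlapping primitives; take the origin at the lower-left of the bounding box.
Bottom plate: 4.8 × 0.5, A = 2.4 in², y = 0.25 in, Ī = 0.05 in⁴.
Web plate: 0.4 × 5.6, A = 2.24 in², y = 3.3 in, Ī = 5.8539 in⁴.
Top plate: 2.4 × 0.9, A = 2.16 in², y = 6.55 in, Ī = 0.1458 in⁴.
Hole (subtracted): ⌀0.3, A = 0.070686 in², y = 0.25 in, Ī = 0.00039761 in⁴.
Centroid: ȳ = ΣA·y / ΣA = 3.2875 in.
Transfer each piece to the centroidal x-axis using Ī + A·d² with d = y − 3.2875:
  bottom plate: d = -3.0375 in → contributes +22.193 in⁴
  web plate: d = 0.012543 in → contributes +5.8542 in⁴
  top plate: d = 3.2625 in → contributes +23.137 in⁴
  hole: d = -3.0375 in → contributes −0.65256 in⁴
Total I = 50.532 in⁴.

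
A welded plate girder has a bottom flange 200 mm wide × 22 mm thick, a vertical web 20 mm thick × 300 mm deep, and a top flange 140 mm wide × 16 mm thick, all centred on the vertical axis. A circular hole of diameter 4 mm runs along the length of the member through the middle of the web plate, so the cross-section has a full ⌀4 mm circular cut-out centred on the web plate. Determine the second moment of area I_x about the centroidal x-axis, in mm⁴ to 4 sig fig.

Break the section into simple shapes (no overlaps), measuring from the bottom-left corner of the bounding box.
Bottom plate: 200 × 22, A = 4 400 mm², y = 11 mm, Ī = 177 467 mm⁴.
Web plate: 20 × 300, A = 6 000 mm², y = 172 mm, Ī = 45 000 000 mm⁴.
Top plate: 140 × 16, A = 2 240 mm², y = 330 mm, Ī = 47786.7 mm⁴.
Hole (subtracted): ⌀4, A = 12.5664 mm², y = 172 mm, Ī = 12.5664 mm⁴.
Centroid: ȳ = ΣA·y / ΣA = 143.928 mm.
Transfer each piece to the centroidal x-axis using Ī + A·d² with d = y − 143.928:
  bottom plate: d = -132.928 mm → contributes +77 924 572 mm⁴
  web plate: d = 28.0722 mm → contributes +49 728 295 mm⁴
  top plate: d = 186.072 mm → contributes +77 603 012 mm⁴
  hole: d = 28.0722 mm → contributes −9915.48 mm⁴
Total I = 205 245 963 mm⁴.

I_x ≈ 2.052 × 10⁸ mm⁴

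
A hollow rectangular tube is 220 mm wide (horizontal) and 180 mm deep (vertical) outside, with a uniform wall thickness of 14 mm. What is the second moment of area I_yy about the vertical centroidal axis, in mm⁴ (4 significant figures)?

I_yy ≈ 7.007 × 10⁷ mm⁴

Decompose the section into non-overlapping parts with the origin at the bottom-left of its bounding rectangle.
Outer rectangle: 220 × 180, A = 39 600 mm², x = 110 mm, Ī = 159 720 000 mm⁴.
Inner void (subtracted): 192 × 152, A = 29 184 mm², x = 110 mm, Ī = 89 653 248 mm⁴.
By symmetry the centroid is at mid-width, x̄ = 110 mm.
All pieces are centred on the vertical centroidal axis, so I = ΣĪ (holes subtracted) = 70 066 752 mm⁴.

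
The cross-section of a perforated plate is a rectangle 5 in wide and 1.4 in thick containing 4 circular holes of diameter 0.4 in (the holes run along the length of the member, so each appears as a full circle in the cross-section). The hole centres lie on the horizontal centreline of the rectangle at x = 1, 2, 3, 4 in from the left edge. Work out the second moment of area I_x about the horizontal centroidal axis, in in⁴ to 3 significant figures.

I_x ≈ 1.14 in⁴

Decompose the section into non-overlapping parts with the origin at the bottom-left of its bounding rectangle.
Plate: 5 × 1.4, A = 7 in², y = 0.7 in, Ī = 1.1433 in⁴.
Hole 1 (subtracted): ⌀0.4, A = 0.12566 in², y = 0.7 in, Ī = 0.0012566 in⁴.
Hole 2 (subtracted): ⌀0.4, A = 0.12566 in², y = 0.7 in, Ī = 0.0012566 in⁴.
Hole 3 (subtracted): ⌀0.4, A = 0.12566 in², y = 0.7 in, Ī = 0.0012566 in⁴.
Hole 4 (subtracted): ⌀0.4, A = 0.12566 in², y = 0.7 in, Ī = 0.0012566 in⁴.
By symmetry the centroid is at mid-height, ȳ = 0.7 in.
All pieces are centred on the horizontal centroidal axis, so I = ΣĪ (holes subtracted) = 1.1383 in⁴.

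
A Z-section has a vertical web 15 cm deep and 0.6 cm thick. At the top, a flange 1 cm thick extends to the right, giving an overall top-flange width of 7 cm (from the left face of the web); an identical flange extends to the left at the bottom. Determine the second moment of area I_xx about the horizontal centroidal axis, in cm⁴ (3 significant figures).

Split into non-overlapping primitives; take the origin at the lower-left of the bounding box.
Web: 0.6 × 15, A = 9 cm², y = 7.5 cm, Ī = 168.75 cm⁴.
Top flange (beyond web): 6.4 × 1, A = 6.4 cm², y = 14.5 cm, Ī = 0.53333 cm⁴.
Bottom flange (beyond web): 6.4 × 1, A = 6.4 cm², y = 0.5 cm, Ī = 0.53333 cm⁴.
Centroid: ȳ = ΣA·y / ΣA = 7.5 cm.
Transfer each piece to the horizontal centroidal axis using Ī + A·d² with d = y − 7.5:
  web: d = 0 cm → contributes +168.75 cm⁴
  top flange (beyond web): d = 7 cm → contributes +314.13 cm⁴
  bottom flange (beyond web): d = -7 cm → contributes +314.13 cm⁴
Total I = 797.02 cm⁴.

I_xx ≈ 797 cm⁴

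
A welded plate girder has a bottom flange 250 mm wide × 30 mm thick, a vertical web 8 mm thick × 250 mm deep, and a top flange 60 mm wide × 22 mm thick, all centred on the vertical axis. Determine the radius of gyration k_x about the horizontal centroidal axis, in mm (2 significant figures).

k_x ≈ 100 mm

Split into non-overlapping primitives; take the origin at the lower-left of the bounding box.
Bottom plate: 250 × 30, A = 7 500 mm², y = 15 mm, Ī = 562 500 mm⁴.
Web plate: 8 × 250, A = 2 000 mm², y = 155 mm, Ī = 10 416 667 mm⁴.
Top plate: 60 × 22, A = 1 320 mm², y = 291 mm, Ī = 53 240 mm⁴.
Centroid: ȳ = ΣA·y / ΣA = 74.55 mm.
Transfer each piece to the horizontal centroidal axis using Ī + A·d² with d = y − 74.55:
  bottom plate: d = -59.55 mm → contributes +27 158 111 mm⁴
  web plate: d = 80.45 mm → contributes +23 361 399 mm⁴
  top plate: d = 216.5 mm → contributes +61 896 616 mm⁴
Total I = 112 416 126 mm⁴.
Radius of gyration: k = √(I/A) = √(112 416 126 / 10 820) = 101.9 mm.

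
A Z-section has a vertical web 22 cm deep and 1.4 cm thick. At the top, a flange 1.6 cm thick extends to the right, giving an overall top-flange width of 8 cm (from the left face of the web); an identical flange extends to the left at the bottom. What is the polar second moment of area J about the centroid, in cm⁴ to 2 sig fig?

Split into non-overlapping primitives; take the origin at the lower-left of the bounding box.
Web: 1.4 × 22, A = 30.8 cm², y = 11 cm, Ī = 1 242 cm⁴.
Top flange (beyond web): 6.6 × 1.6, A = 10.56 cm², y = 21.2 cm, Ī = 2.253 cm⁴.
Bottom flange (beyond web): 6.6 × 1.6, A = 10.56 cm², y = 0.8 cm, Ī = 2.253 cm⁴.
Centroid: ȳ = ΣA·y / ΣA = 11 cm.
Transfer each piece to the centroidal x-axis using Ī + A·d² with d = y − 11:
  web: d = 0 cm → contributes +1 242 cm⁴
  top flange (beyond web): d = 10.2 cm → contributes +1 101 cm⁴
  bottom flange (beyond web): d = -10.2 cm → contributes +1 101 cm⁴
Total I = 3 444 cm⁴.
For the y-axis: x̄ = 7.3 cm.
Repeating about the centroidal y-axis gives I_y = 419.6 cm⁴.
Polar second moment: J = I_x + I_y = 3 864 cm⁴.

J ≈ 3900 cm⁴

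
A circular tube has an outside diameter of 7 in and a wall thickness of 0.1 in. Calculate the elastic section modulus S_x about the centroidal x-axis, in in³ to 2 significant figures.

Split into non-overlapping primitives; take the origin at the lower-left of the bounding box.
Outer circle: ⌀7, A = 38.48 in², y = 3.5 in, Ī = 117.9 in⁴.
Bore (subtracted): ⌀6.8, A = 36.32 in², y = 3.5 in, Ī = 105 in⁴.
By symmetry the centroid is at mid-height, ȳ = 3.5 in.
All pieces are centred on the centroidal x-axis, so I = ΣĪ (holes subtracted) = 12.9 in⁴.
Extreme fibre distance c = 3.5 in; S = I/c = 3.687 in³.

S_x ≈ 3.7 in³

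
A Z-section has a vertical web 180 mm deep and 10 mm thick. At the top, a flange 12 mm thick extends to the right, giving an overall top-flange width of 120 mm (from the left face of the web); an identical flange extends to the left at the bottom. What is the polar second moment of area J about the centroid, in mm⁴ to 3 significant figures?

J ≈ 3.57 × 10⁷ mm⁴

Split into non-overlapping primitives; take the origin at the lower-left of the bounding box.
Web: 10 × 180, A = 1 800 mm², y = 90 mm, Ī = 4 860 000 mm⁴.
Top flange (beyond web): 110 × 12, A = 1 320 mm², y = 174 mm, Ī = 15 840 mm⁴.
Bottom flange (beyond web): 110 × 12, A = 1 320 mm², y = 6 mm, Ī = 15 840 mm⁴.
Centroid: ȳ = ΣA·y / ΣA = 90 mm.
Transfer each piece to the centroidal x-axis using Ī + A·d² with d = y − 90:
  web: d = 0 mm → contributes +4 860 000 mm⁴
  top flange (beyond web): d = 84 mm → contributes +9 329 760 mm⁴
  bottom flange (beyond web): d = -84 mm → contributes +9 329 760 mm⁴
Total I = 23 519 520 mm⁴.
For the y-axis: x̄ = 115 mm.
Repeating about the centroidal y-axis gives I_y = 12 181 000 mm⁴.
Polar second moment: J = I_x + I_y = 35 700 520 mm⁴.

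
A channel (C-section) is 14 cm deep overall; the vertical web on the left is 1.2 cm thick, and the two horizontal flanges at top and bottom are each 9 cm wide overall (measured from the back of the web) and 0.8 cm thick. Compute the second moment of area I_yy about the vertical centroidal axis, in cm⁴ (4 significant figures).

Break the section into simple shapes (no overlaps), measuring from the bottom-left corner of the bounding box.
Web: 1.2 × 14, A = 16.8 cm², x = 0.6 cm, Ī = 2.016 cm⁴.
Top flange (beyond web): 7.8 × 0.8, A = 6.24 cm², x = 5.1 cm, Ī = 31.6368 cm⁴.
Bottom flange (beyond web): 7.8 × 0.8, A = 6.24 cm², x = 5.1 cm, Ī = 31.6368 cm⁴.
Centroid: x̄ = ΣA·x / ΣA = 2.51803 cm.
Transfer each piece to the vertical centroidal axis using Ī + A·d² with d = x − 2.51803:
  web: d = -1.91803 cm → contributes +63.8207 cm⁴
  top flange (beyond web): d = 2.58197 cm → contributes +73.2361 cm⁴
  bottom flange (beyond web): d = 2.58197 cm → contributes +73.2361 cm⁴
Total I = 210.293 cm⁴.

I_yy ≈ 210.3 cm⁴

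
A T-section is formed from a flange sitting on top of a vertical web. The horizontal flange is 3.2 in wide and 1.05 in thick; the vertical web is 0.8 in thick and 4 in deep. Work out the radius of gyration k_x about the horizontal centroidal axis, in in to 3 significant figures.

k_x ≈ 1.51 in

Break the section into simple shapes (no overlaps), measuring from the bottom-left corner of the bounding box.
Flange: 3.2 × 1.05, A = 3.36 in², y = 4.525 in, Ī = 0.3087 in⁴.
Web: 0.8 × 4, A = 3.2 in², y = 2 in, Ī = 4.2667 in⁴.
Centroid: ȳ = ΣA·y / ΣA = 3.2933 in.
Transfer each piece to the horizontal centroidal axis using Ī + A·d² with d = y − 3.2933:
  flange: d = 1.2317 in → contributes +5.4062 in⁴
  web: d = -1.2933 in → contributes +9.619 in⁴
Total I = 15.025 in⁴.
Radius of gyration: k = √(I/A) = √(15.025 / 6.56) = 1.5134 in.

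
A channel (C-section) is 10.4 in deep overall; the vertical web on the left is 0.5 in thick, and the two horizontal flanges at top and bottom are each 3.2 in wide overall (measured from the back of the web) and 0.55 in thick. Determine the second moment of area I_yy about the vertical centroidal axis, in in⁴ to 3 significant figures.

I_yy ≈ 6.75 in⁴

Split into non-overlapping primitives; take the origin at the lower-left of the bounding box.
Web: 0.5 × 10.4, A = 5.2 in², x = 0.25 in, Ī = 0.10833 in⁴.
Top flange (beyond web): 2.7 × 0.55, A = 1.485 in², x = 1.85 in, Ī = 0.90214 in⁴.
Bottom flange (beyond web): 2.7 × 0.55, A = 1.485 in², x = 1.85 in, Ī = 0.90214 in⁴.
Centroid: x̄ = ΣA·x / ΣA = 0.83164 in.
Transfer each piece to the vertical centroidal axis using Ī + A·d² with d = x − 0.83164:
  web: d = -0.58164 in → contributes +1.8675 in⁴
  top flange (beyond web): d = 1.0184 in → contributes +2.4422 in⁴
  bottom flange (beyond web): d = 1.0184 in → contributes +2.4422 in⁴
Total I = 6.7519 in⁴.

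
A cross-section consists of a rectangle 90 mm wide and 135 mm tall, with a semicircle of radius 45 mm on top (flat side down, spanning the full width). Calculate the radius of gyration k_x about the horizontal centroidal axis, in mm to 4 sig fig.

Split into non-overlapping primitives; take the origin at the lower-left of the bounding box.
Rectangular body: 90 × 135, A = 12 150 mm², y = 67.5 mm, Ī = 18 452 813 mm⁴.
Semicircular cap: semicircle r = 45, A = 3180.86 mm², y = 154.099 mm, Ī = 450 072 mm⁴.
Centroid: ȳ = ΣA·y / ΣA = 85.4676 mm.
Transfer each piece to the horizontal centroidal axis using Ī + A·d² with d = y − 85.4676:
  rectangular body: d = -17.9676 mm → contributes +22 375 237 mm⁴
  semicircular cap: d = 68.631 mm → contributes +15 432 630 mm⁴
Total I = 37 807 867 mm⁴.
Radius of gyration: k = √(I/A) = √(37 807 867 / 15330.9) = 49.6601 mm.

k_x ≈ 49.66 mm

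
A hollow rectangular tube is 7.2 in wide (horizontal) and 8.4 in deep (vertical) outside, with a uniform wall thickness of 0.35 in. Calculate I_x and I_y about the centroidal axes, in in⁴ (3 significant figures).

Split into non-overlapping primitives; take the origin at the lower-left of the bounding box.
Outer rectangle: 7.2 × 8.4, A = 60.48 in², y = 4.2 in, Ī = 355.62 in⁴.
Inner void (subtracted): 6.5 × 7.7, A = 50.05 in², y = 4.2 in, Ī = 247.29 in⁴.
By symmetry the centroid is at mid-height, ȳ = 4.2 in.
All pieces are centred on the centroidal x-axis, so I = ΣĪ (holes subtracted) = 108.33 in⁴.
Repeating about the centroidal y-axis gives I_y = 85.056 in⁴.

I_x ≈ 108 in⁴, I_y ≈ 85.1 in⁴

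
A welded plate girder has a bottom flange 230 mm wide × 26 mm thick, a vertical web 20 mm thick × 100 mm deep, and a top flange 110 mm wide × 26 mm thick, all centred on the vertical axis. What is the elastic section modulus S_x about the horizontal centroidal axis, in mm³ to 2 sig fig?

Split into non-overlapping primitives; take the origin at the lower-left of the bounding box.
Bottom plate: 230 × 26, A = 5 980 mm², y = 13 mm, Ī = 336 873 mm⁴.
Web plate: 20 × 100, A = 2 000 mm², y = 76 mm, Ī = 1 666 667 mm⁴.
Top plate: 110 × 26, A = 2 860 mm², y = 139 mm, Ī = 161 113 mm⁴.
Centroid: ȳ = ΣA·y / ΣA = 57.87 mm.
Transfer each piece to the horizontal centroidal axis using Ī + A·d² with d = y − 57.87:
  bottom plate: d = -44.87 mm → contributes +12 374 984 mm⁴
  web plate: d = 18.13 mm → contributes +2 324 267 mm⁴
  top plate: d = 81.13 mm → contributes +18 987 172 mm⁴
Total I = 33 686 422 mm⁴.
Extreme fibre distance c = 94.13 mm; S = I/c = 357 860 mm³.

S_x ≈ 3.6 × 10⁵ mm³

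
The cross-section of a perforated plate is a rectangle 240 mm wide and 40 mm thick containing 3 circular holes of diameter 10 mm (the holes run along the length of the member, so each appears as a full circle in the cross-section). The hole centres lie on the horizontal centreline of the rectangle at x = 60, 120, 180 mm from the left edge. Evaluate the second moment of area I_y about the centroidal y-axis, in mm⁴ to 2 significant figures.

I_y ≈ 4.6 × 10⁷ mm⁴

Decompose the section into non-overlapping parts with the origin at the bottom-left of its bounding rectangle.
Plate: 240 × 40, A = 9 600 mm², x = 120 mm, Ī = 46 080 000 mm⁴.
Hole 1 (subtracted): ⌀10, A = 78.54 mm², x = 60 mm, Ī = 490.9 mm⁴.
Hole 2 (subtracted): ⌀10, A = 78.54 mm², x = 120 mm, Ī = 490.9 mm⁴.
Hole 3 (subtracted): ⌀10, A = 78.54 mm², x = 180 mm, Ī = 490.9 mm⁴.
By symmetry the centroid is at mid-width, x̄ = 120 mm.
Transfer each piece to the centroidal y-axis using Ī + A·d² with d = x − 120:
  plate: d = 0 mm → contributes +46 080 000 mm⁴
  hole 1: d = -60 mm → contributes −283 234 mm⁴
  hole 2: d = 0 mm → contributes −490.9 mm⁴
  hole 3: d = 60 mm → contributes −283 234 mm⁴
Total I = 45 513 041 mm⁴.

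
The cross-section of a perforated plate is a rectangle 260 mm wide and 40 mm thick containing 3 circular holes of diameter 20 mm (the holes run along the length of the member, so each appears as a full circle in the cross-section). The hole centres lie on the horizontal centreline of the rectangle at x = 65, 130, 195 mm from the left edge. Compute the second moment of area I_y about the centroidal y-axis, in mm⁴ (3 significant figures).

Decompose the section into non-overlapping parts with the origin at the bottom-left of its bounding rectangle.
Plate: 260 × 40, A = 10 400 mm², x = 130 mm, Ī = 58 586 667 mm⁴.
Hole 1 (subtracted): ⌀20, A = 314.16 mm², x = 65 mm, Ī = 7 854 mm⁴.
Hole 2 (subtracted): ⌀20, A = 314.16 mm², x = 130 mm, Ī = 7 854 mm⁴.
Hole 3 (subtracted): ⌀20, A = 314.16 mm², x = 195 mm, Ī = 7 854 mm⁴.
By symmetry the centroid is at mid-width, x̄ = 130 mm.
Transfer each piece to the centroidal y-axis using Ī + A·d² with d = x − 130:
  plate: d = 0 mm → contributes +58 586 667 mm⁴
  hole 1: d = -65 mm → contributes −1 335 177 mm⁴
  hole 2: d = 0 mm → contributes −7 854 mm⁴
  hole 3: d = 65 mm → contributes −1 335 177 mm⁴
Total I = 55 908 459 mm⁴.

I_y ≈ 5.59 × 10⁷ mm⁴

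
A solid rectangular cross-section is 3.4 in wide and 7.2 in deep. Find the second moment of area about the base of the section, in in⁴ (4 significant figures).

I_base ≈ 423.0 in⁴

The section: 3.4 × 7.2, A = 24.48 in², y = 3.6 in, Ī = 105.754 in⁴.
Transfer it to the bottom edge using Ī + A·d² with d = y − 0:
  the section: d = 3.6 in → contributes +423.014 in⁴
Total I = 423.014 in⁴.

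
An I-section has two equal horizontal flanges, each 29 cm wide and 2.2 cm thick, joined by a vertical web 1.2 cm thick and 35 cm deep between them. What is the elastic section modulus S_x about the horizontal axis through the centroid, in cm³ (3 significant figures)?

Treat the section as a set of non-overlapping primitives; coordinates are from the bounding-box lower-left.
Bottom flange: 29 × 2.2, A = 63.8 cm², y = 1.1 cm, Ī = 25.733 cm⁴.
Web: 1.2 × 35, A = 42 cm², y = 19.7 cm, Ī = 4287.5 cm⁴.
Top flange: 29 × 2.2, A = 63.8 cm², y = 38.3 cm, Ī = 25.733 cm⁴.
By symmetry the centroid is at mid-height, ȳ = 19.7 cm.
Transfer each piece to the horizontal axis through the centroid using Ī + A·d² with d = y − 19.7:
  bottom flange: d = -18.6 cm → contributes +22 098 cm⁴
  web: d = 0 cm → contributes +4287.5 cm⁴
  top flange: d = 18.6 cm → contributes +22 098 cm⁴
Total I = 48 483 cm⁴.
Extreme fibre distance c = 19.7 cm; S = I/c = 2461.1 cm³.

S_x ≈ 2460 cm³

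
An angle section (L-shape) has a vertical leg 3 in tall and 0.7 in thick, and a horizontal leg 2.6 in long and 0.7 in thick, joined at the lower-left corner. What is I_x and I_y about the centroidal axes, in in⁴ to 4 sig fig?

Decompose the section into non-overlapping parts with the origin at the bottom-left of its bounding rectangle.
Vertical leg: 0.7 × 3, A = 2.1 in², y = 1.5 in, Ī = 1.575 in⁴.
Horizontal leg (remainder): 1.9 × 0.7, A = 1.33 in², y = 0.35 in, Ī = 0.0543083 in⁴.
Centroid: ȳ = ΣA·y / ΣA = 1.05408 in.
Transfer each piece to the centroidal x-axis using Ī + A·d² with d = y − 1.05408:
  vertical leg: d = 0.445918 in → contributes +1.99257 in⁴
  horizontal leg (remainder): d = -0.704082 in → contributes +0.71363 in⁴
Total I = 2.7062 in⁴.
For the y-axis: x̄ = 0.854082 in.
Repeating about the centroidal y-axis gives I_y = 1.862 in⁴.

I_x ≈ 2.706 in⁴, I_y ≈ 1.862 in⁴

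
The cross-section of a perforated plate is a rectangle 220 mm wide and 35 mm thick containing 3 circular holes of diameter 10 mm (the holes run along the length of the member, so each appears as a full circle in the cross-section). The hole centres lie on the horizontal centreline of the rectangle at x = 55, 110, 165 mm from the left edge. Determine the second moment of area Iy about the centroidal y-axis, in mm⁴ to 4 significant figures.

Decompose the section into non-overlapping parts with the origin at the bottom-left of its bounding rectangle.
Plate: 220 × 35, A = 7 700 mm², x = 110 mm, Ī = 31 056 667 mm⁴.
Hole 1 (subtracted): ⌀10, A = 78.5398 mm², x = 55 mm, Ī = 490.874 mm⁴.
Hole 2 (subtracted): ⌀10, A = 78.5398 mm², x = 110 mm, Ī = 490.874 mm⁴.
Hole 3 (subtracted): ⌀10, A = 78.5398 mm², x = 165 mm, Ī = 490.874 mm⁴.
By symmetry the centroid is at mid-width, x̄ = 110 mm.
Transfer each piece to the centroidal y-axis using Ī + A·d² with d = x − 110:
  plate: d = 0 mm → contributes +31 056 667 mm⁴
  hole 1: d = -55 mm → contributes −238 074 mm⁴
  hole 2: d = 0 mm → contributes −490.874 mm⁴
  hole 3: d = 55 mm → contributes −238 074 mm⁴
Total I = 30 580 028 mm⁴.

Iy ≈ 3.058 × 10⁷ mm⁴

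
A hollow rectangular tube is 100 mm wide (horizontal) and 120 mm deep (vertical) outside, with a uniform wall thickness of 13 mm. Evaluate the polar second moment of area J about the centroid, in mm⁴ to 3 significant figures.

J ≈ 1.61 × 10⁷ mm⁴

Split into non-overlapping primitives; take the origin at the lower-left of the bounding box.
Outer rectangle: 100 × 120, A = 12 000 mm², y = 60 mm, Ī = 14 400 000 mm⁴.
Inner void (subtracted): 74 × 94, A = 6 956 mm², y = 60 mm, Ī = 5 121 935 mm⁴.
By symmetry the centroid is at mid-height, ȳ = 60 mm.
All pieces are centred on the centroidal x-axis, so I = ΣĪ (holes subtracted) = 9 278 065 mm⁴.
Repeating about the centroidal y-axis gives I_y = 6 825 745 mm⁴.
Polar second moment: J = I_x + I_y = 16 103 811 mm⁴.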